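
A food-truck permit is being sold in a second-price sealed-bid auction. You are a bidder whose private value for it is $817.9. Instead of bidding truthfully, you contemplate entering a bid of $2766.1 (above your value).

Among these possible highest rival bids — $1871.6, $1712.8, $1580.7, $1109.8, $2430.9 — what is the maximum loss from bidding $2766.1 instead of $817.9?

$1613

$1871.6: truthful gives $0, deviation gives −$1053.7 → loss $1053.7.
$1712.8: truthful gives $0, deviation gives −$894.9 → loss $894.9.
$1580.7: truthful gives $0, deviation gives −$762.8 → loss $762.8.
$1109.8: truthful gives $0, deviation gives −$291.9 → loss $291.9.
$2430.9: truthful gives $0, deviation gives −$1613 → loss $1613.
Maximum loss: $1613.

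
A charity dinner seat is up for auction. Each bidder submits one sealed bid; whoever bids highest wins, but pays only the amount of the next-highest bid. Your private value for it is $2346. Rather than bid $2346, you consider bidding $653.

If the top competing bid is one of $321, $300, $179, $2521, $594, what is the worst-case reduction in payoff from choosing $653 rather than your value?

$0

$321: same outcome either way → loss $0.
$300: same outcome either way → loss $0.
$179: same outcome either way → loss $0.
$2521: same outcome either way → loss $0.
$594: same outcome either way → loss $0.
Maximum loss: $0.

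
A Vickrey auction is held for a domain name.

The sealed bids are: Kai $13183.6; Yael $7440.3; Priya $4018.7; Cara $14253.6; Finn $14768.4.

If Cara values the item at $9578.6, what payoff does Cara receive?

Highest bid: Finn at $14768.4, so Finn wins.
Second-highest bid: Cara at $14253.6 — that is the price the winner pays.
Cara did not win, so Cara pays nothing and receives nothing: payoff $0.

$0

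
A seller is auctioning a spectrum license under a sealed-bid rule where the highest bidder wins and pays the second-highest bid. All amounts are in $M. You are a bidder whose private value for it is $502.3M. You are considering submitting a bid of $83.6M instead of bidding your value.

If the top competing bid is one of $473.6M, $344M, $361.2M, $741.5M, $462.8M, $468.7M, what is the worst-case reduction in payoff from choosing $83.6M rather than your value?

$473.6M: truthful gives $28.7M, deviation gives $0M → loss $28.7M.
$344M: truthful gives $158.3M, deviation gives $0M → loss $158.3M.
$361.2M: truthful gives $141.1M, deviation gives $0M → loss $141.1M.
$741.5M: same outcome either way → loss $0M.
$462.8M: truthful gives $39.5M, deviation gives $0M → loss $39.5M.
$468.7M: truthful gives $33.6M, deviation gives $0M → loss $33.6M.
Maximum loss: $158.3M.

$158.3M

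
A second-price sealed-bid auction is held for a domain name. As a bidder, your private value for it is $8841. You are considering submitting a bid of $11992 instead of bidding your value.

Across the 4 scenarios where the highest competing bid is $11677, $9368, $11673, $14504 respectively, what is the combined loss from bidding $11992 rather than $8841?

$6195

The deviation costs you only when the competing bid falls strictly between $8841 and $11992; elsewhere both bids give the same outcome.
$11677: truthful payoff $0, deviation payoff −$2836 → loss $2836.
$9368: truthful payoff $0, deviation payoff −$527 → loss $527.
$11673: truthful payoff $0, deviation payoff −$2832 → loss $2832.
$14504: outcomes coincide → loss $0.
Total loss = $2836 + $527 + $2832 = $6195.
In a second-price auction your bid sets only whether you win, not what you pay, so bidding your true value is weakly dominant.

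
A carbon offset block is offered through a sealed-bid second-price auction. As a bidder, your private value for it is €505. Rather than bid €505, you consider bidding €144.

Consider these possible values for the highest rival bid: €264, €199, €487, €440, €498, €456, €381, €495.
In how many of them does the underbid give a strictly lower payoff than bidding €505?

The deviation hurts exactly when the highest competing bid lies strictly between €144 and €505 — underbidding then forfeits a profitable win.
€264: inside the interval → strictly worse (loss €241).
€199: inside the interval → strictly worse (loss €306).
€487: inside the interval → strictly worse (loss €18).
€440: inside the interval → strictly worse (loss €65).
€498: inside the interval → strictly worse (loss €7).
€456: inside the interval → strictly worse (loss €49).
€381: inside the interval → strictly worse (loss €124).
€495: inside the interval → strictly worse (loss €10).
Count: 8.

8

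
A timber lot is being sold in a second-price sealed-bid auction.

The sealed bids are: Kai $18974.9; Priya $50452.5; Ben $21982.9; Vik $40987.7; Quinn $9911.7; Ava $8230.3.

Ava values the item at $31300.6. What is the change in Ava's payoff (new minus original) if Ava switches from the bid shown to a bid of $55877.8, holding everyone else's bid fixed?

The highest bid among the other bidders is $50452.5; Ava's bid doesn't change that.
Original bid $8230.3: Ava is not highest (top rival bid is $50452.5); payoff $0.
Alternative bid $55877.8: Ava is highest, pays the top rival bid $50452.5; payoff $31300.6 − $50452.5 = −$19151.9.
Change in payoff = −$19151.9 − ($0) = −$19151.9.

−$19151.9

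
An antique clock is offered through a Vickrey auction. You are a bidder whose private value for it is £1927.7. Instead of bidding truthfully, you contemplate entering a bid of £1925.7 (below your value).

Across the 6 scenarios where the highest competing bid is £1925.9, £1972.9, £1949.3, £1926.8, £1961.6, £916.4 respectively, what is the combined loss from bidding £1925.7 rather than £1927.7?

£2.7

The deviation costs you only when the competing bid falls strictly between £1925.7 and £1927.7; elsewhere both bids give the same outcome.
£1925.9: truthful payoff £1.8, deviation payoff £0 → loss £1.8.
£1972.9: outcomes coincide → loss £0.
£1949.3: outcomes coincide → loss £0.
£1926.8: truthful payoff £0.9, deviation payoff £0 → loss £0.9.
£1961.6: outcomes coincide → loss £0.
£916.4: outcomes coincide → loss £0.
Total loss = £1.8 + £0.9 = £2.7.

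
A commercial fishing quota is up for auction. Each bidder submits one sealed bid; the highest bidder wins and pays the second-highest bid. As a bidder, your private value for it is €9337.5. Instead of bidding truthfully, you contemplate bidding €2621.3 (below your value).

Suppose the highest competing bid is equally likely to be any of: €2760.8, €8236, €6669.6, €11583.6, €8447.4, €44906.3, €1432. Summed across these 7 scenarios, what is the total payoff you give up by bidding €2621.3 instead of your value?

The deviation costs you only when the competing bid falls strictly between €2621.3 and €9337.5; elsewhere both bids give the same outcome.
€2760.8: truthful payoff €6576.7, deviation payoff €0 → loss €6576.7.
€8236: truthful payoff €1101.5, deviation payoff €0 → loss €1101.5.
€6669.6: truthful payoff €2667.9, deviation payoff €0 → loss €2667.9.
€11583.6: outcomes coincide → loss €0.
€8447.4: truthful payoff €890.1, deviation payoff €0 → loss €890.1.
€44906.3: outcomes coincide → loss €0.
€1432: outcomes coincide → loss €0.
Total loss = €6576.7 + €1101.5 + €2667.9 + €890.1 = €11236.2.

€11236.2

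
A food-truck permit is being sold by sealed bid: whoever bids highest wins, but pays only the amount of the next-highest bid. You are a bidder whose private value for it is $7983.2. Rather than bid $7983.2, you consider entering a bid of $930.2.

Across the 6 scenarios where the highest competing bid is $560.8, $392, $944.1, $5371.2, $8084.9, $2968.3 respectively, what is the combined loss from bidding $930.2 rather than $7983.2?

$14666

The deviation costs you only when the competing bid falls strictly between $930.2 and $7983.2; elsewhere both bids give the same outcome.
$560.8: outcomes coincide → loss $0.
$392: outcomes coincide → loss $0.
$944.1: truthful payoff $7039.1, deviation payoff $0 → loss $7039.1.
$5371.2: truthful payoff $2612, deviation payoff $0 → loss $2612.
$8084.9: outcomes coincide → loss $0.
$2968.3: truthful payoff $5014.9, deviation payoff $0 → loss $5014.9.
Total loss = $7039.1 + $2612 + $5014.9 = $14666.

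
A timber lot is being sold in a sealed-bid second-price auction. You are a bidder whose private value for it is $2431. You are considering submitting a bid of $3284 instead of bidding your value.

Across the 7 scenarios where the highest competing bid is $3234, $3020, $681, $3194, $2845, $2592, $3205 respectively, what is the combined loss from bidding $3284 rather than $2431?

The deviation costs you only when the competing bid falls strictly between $2431 and $3284; elsewhere both bids give the same outcome.
$3234: truthful payoff $0, deviation payoff −$803 → loss $803.
$3020: truthful payoff $0, deviation payoff −$589 → loss $589.
$681: outcomes coincide → loss $0.
$3194: truthful payoff $0, deviation payoff −$763 → loss $763.
$2845: truthful payoff $0, deviation payoff −$414 → loss $414.
$2592: truthful payoff $0, deviation payoff −$161 → loss $161.
$3205: truthful payoff $0, deviation payoff −$774 → loss $774.
Total loss = $803 + $589 + $763 + $414 + $161 + $774 = $3504.

$3504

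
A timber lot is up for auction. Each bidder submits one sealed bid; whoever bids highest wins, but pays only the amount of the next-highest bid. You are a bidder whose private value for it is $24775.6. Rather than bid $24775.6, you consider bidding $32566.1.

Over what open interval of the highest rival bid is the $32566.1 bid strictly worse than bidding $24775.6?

If the competing bid is below $24775.6, both bids win at the same price — no difference.
If it is above $32566.1, both bids lose — no difference.
If it lies strictly between $24775.6 and $32566.1, bidding your value loses (payoff 0) while bidding $32566.1 wins at a price above your value (payoff negative).
So the deviation strictly hurts on the open interval ($24775.6, $32566.1).

($24775.6, $32566.1)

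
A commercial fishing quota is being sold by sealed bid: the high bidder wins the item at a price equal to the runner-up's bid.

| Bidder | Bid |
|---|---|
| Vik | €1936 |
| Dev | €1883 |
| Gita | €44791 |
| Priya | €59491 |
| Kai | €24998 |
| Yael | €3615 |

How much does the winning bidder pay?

€44791

Highest bid: Priya at €59491, so Priya wins.
Second-highest bid: Gita at €44791 — that is the price the winner pays.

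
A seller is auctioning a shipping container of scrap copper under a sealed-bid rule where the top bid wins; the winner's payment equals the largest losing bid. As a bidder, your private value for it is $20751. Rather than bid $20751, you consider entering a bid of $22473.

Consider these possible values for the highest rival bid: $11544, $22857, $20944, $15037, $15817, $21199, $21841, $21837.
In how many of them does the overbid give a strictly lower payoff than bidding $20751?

4

The deviation hurts exactly when the highest competing bid lies strictly between $20751 and $22473 — overbidding then wins at a price above your value.
$11544: below both → same outcome either way.
$22857: above both → same outcome either way.
$20944: inside the interval → strictly worse (loss $193).
$15037: below both → same outcome either way.
$15817: below both → same outcome either way.
$21199: inside the interval → strictly worse (loss $448).
$21841: inside the interval → strictly worse (loss $1090).
$21837: inside the interval → strictly worse (loss $1086).
Count: 4.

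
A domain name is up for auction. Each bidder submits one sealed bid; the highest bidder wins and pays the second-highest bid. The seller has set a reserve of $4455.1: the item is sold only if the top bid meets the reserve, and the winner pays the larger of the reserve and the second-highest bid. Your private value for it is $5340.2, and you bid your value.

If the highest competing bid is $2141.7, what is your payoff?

$885.1

Your bid $5340.2 is the highest and exceeds the reserve.
Price = max(second-highest bid, reserve) = max($2141.7, $4455.1) = $4455.1.
Payoff = $5340.2 − $4455.1 = $885.1.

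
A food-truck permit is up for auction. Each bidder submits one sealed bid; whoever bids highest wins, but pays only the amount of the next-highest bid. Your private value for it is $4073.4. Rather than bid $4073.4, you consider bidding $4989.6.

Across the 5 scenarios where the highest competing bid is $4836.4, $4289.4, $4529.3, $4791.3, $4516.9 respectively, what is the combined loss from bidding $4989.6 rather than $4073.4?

$2596.3

The deviation costs you only when the competing bid falls strictly between $4073.4 and $4989.6; elsewhere both bids give the same outcome.
$4836.4: truthful payoff $0, deviation payoff −$763 → loss $763.
$4289.4: truthful payoff $0, deviation payoff −$216 → loss $216.
$4529.3: truthful payoff $0, deviation payoff −$455.9 → loss $455.9.
$4791.3: truthful payoff $0, deviation payoff −$717.9 → loss $717.9.
$4516.9: truthful payoff $0, deviation payoff −$443.5 → loss $443.5.
Total loss = $763 + $216 + $455.9 + $717.9 + $443.5 = $2596.3.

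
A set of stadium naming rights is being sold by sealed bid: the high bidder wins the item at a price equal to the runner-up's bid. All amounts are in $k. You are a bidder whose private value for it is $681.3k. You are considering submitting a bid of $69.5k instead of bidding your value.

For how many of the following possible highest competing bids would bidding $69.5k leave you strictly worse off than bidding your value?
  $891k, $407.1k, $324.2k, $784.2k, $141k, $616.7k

4

The deviation hurts exactly when the highest competing bid lies strictly between $69.5k and $681.3k — underbidding then forfeits a profitable win.
$891k: above both → same outcome either way.
$407.1k: inside the interval → strictly worse (loss $274.2k).
$324.2k: inside the interval → strictly worse (loss $357.1k).
$784.2k: above both → same outcome either way.
$141k: inside the interval → strictly worse (loss $540.3k).
$616.7k: inside the interval → strictly worse (loss $64.6k).
Count: 4.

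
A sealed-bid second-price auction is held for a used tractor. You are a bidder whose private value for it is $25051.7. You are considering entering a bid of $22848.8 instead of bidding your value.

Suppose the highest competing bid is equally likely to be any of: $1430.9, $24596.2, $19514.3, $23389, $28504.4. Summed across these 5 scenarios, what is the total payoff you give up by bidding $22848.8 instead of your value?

The deviation costs you only when the competing bid falls strictly between $22848.8 and $25051.7; elsewhere both bids give the same outcome.
$1430.9: outcomes coincide → loss $0.
$24596.2: truthful payoff $455.5, deviation payoff $0 → loss $455.5.
$19514.3: outcomes coincide → loss $0.
$23389: truthful payoff $1662.7, deviation payoff $0 → loss $1662.7.
$28504.4: outcomes coincide → loss $0.
Total loss = $455.5 + $1662.7 = $2118.2.
In a second-price auction your bid sets only whether you win, not what you pay, so bidding your true value is weakly dominant.

$2118.2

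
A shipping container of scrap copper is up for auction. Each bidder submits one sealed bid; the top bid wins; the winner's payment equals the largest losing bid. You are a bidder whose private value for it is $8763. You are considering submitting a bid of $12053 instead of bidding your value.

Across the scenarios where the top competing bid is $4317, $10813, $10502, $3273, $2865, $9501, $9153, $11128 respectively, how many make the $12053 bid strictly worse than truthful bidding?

5

The deviation hurts exactly when the highest competing bid lies strictly between $8763 and $12053 — overbidding then wins at a price above your value.
$4317: below both → same outcome either way.
$10813: inside the interval → strictly worse (loss $2050).
$10502: inside the interval → strictly worse (loss $1739).
$3273: below both → same outcome either way.
$2865: below both → same outcome either way.
$9501: inside the interval → strictly worse (loss $738).
$9153: inside the interval → strictly worse (loss $390).
$11128: inside the interval → strictly worse (loss $2365).
Count: 5.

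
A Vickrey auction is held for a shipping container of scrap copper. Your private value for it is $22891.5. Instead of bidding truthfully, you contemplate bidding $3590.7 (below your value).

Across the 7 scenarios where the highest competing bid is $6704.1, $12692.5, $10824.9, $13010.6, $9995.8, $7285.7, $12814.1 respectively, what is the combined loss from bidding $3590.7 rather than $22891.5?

$86912.8

The deviation costs you only when the competing bid falls strictly between $3590.7 and $22891.5; elsewhere both bids give the same outcome.
$6704.1: truthful payoff $16187.4, deviation payoff $0 → loss $16187.4.
$12692.5: truthful payoff $10199, deviation payoff $0 → loss $10199.
$10824.9: truthful payoff $12066.6, deviation payoff $0 → loss $12066.6.
$13010.6: truthful payoff $9880.9, deviation payoff $0 → loss $9880.9.
$9995.8: truthful payoff $12895.7, deviation payoff $0 → loss $12895.7.
$7285.7: truthful payoff $15605.8, deviation payoff $0 → loss $15605.8.
$12814.1: truthful payoff $10077.4, deviation payoff $0 → loss $10077.4.
Total loss = $16187.4 + $10199 + $12066.6 + $9880.9 + $12895.7 + $15605.8 + $10077.4 = $86912.8.
In a second-price auction your bid sets only whether you win, not what you pay, so bidding your true value is weakly dominant.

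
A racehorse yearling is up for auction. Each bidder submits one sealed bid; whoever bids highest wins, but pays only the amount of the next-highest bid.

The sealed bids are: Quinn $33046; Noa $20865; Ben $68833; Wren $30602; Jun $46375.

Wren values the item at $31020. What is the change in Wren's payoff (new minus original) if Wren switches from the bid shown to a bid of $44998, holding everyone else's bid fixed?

The highest bid among the other bidders is $68833; Wren's bid doesn't change that.
Original bid $30602: Wren is not highest (top rival bid is $68833); payoff $0.
Alternative bid $44998: Wren is not highest (top rival bid is $68833); payoff $0.
Change in payoff = $0 − ($0) = $0.

$0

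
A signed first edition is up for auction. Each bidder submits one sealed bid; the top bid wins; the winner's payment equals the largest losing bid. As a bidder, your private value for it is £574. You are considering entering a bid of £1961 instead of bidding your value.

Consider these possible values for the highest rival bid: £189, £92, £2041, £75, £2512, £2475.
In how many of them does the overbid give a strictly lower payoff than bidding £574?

0

The deviation hurts exactly when the highest competing bid lies strictly between £574 and £1961 — overbidding then wins at a price above your value.
£189: below both → same outcome either way.
£92: below both → same outcome either way.
£2041: above both → same outcome either way.
£75: below both → same outcome either way.
£2512: above both → same outcome either way.
£2475: above both → same outcome either way.
Count: 0.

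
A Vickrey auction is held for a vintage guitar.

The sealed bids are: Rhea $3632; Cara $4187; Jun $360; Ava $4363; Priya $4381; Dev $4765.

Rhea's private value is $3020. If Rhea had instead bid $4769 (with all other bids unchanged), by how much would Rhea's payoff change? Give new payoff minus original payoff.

−$1745

The highest bid among the other bidders is $4765; Rhea's bid doesn't change that.
Original bid $3632: Rhea is not highest (top rival bid is $4765); payoff $0.
Alternative bid $4769: Rhea is highest, pays the top rival bid $4765; payoff $3020 − $4765 = −$1745.
Change in payoff = −$1745 − ($0) = −$1745.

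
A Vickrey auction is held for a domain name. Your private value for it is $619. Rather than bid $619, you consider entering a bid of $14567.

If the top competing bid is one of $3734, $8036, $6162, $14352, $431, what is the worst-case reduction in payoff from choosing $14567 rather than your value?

$13733

$3734: truthful gives $0, deviation gives −$3115 → loss $3115.
$8036: truthful gives $0, deviation gives −$7417 → loss $7417.
$6162: truthful gives $0, deviation gives −$5543 → loss $5543.
$14352: truthful gives $0, deviation gives −$13733 → loss $13733.
$431: same outcome either way → loss $0.
Maximum loss: $13733.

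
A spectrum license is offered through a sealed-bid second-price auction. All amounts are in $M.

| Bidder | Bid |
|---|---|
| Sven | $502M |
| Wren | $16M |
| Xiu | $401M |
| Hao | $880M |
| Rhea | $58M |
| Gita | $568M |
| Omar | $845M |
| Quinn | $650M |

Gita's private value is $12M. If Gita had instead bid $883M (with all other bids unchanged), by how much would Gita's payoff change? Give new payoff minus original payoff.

The highest bid among the other bidders is $880M; Gita's bid doesn't change that.
Original bid $568M: Gita is not highest (top rival bid is $880M); payoff $0M.
Alternative bid $883M: Gita is highest, pays the top rival bid $880M; payoff $12M − $880M = −$868M.
Change in payoff = −$868M − ($0M) = −$868M.

−$868M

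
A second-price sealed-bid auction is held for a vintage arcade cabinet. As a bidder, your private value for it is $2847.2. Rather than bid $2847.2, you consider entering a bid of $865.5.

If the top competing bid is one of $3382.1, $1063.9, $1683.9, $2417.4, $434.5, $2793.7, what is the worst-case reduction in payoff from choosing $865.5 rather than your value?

$3382.1: same outcome either way → loss $0.
$1063.9: truthful gives $1783.3, deviation gives $0 → loss $1783.3.
$1683.9: truthful gives $1163.3, deviation gives $0 → loss $1163.3.
$2417.4: truthful gives $429.8, deviation gives $0 → loss $429.8.
$434.5: same outcome either way → loss $0.
$2793.7: truthful gives $53.5, deviation gives $0 → loss $53.5.
Maximum loss: $1783.3.

$1783.3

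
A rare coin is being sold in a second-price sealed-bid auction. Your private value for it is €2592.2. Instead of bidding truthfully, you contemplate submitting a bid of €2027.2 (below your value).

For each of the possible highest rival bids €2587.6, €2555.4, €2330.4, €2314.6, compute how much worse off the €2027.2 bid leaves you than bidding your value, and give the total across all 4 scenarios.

The deviation costs you only when the competing bid falls strictly between €2027.2 and €2592.2; elsewhere both bids give the same outcome.
€2587.6: truthful payoff €4.6, deviation payoff €0 → loss €4.6.
€2555.4: truthful payoff €36.8, deviation payoff €0 → loss €36.8.
€2330.4: truthful payoff €261.8, deviation payoff €0 → loss €261.8.
€2314.6: truthful payoff €277.6, deviation payoff €0 → loss €277.6.
Total loss = €4.6 + €36.8 + €261.8 + €277.6 = €580.8.
Truthful bidding weakly dominates here: raising your bid can only win items priced above your value, and lowering it can only forfeit items priced below.

€580.8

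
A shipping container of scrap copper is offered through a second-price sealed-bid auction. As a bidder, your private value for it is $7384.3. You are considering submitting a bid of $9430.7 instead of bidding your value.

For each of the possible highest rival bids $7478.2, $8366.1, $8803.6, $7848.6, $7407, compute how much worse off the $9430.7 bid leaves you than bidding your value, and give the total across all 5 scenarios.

The deviation costs you only when the competing bid falls strictly between $7384.3 and $9430.7; elsewhere both bids give the same outcome.
$7478.2: truthful payoff $0, deviation payoff −$93.9 → loss $93.9.
$8366.1: truthful payoff $0, deviation payoff −$981.8 → loss $981.8.
$8803.6: truthful payoff $0, deviation payoff −$1419.3 → loss $1419.3.
$7848.6: truthful payoff $0, deviation payoff −$464.3 → loss $464.3.
$7407: truthful payoff $0, deviation payoff −$22.7 → loss $22.7.
Total loss = $93.9 + $981.8 + $1419.3 + $464.3 + $22.7 = $2982.

$2982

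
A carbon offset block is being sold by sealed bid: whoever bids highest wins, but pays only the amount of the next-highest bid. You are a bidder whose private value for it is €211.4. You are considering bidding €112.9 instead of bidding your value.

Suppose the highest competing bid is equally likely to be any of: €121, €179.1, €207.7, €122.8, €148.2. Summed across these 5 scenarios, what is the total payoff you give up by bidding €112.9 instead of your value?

The deviation costs you only when the competing bid falls strictly between €112.9 and €211.4; elsewhere both bids give the same outcome.
€121: truthful payoff €90.4, deviation payoff €0 → loss €90.4.
€179.1: truthful payoff €32.3, deviation payoff €0 → loss €32.3.
€207.7: truthful payoff €3.7, deviation payoff €0 → loss €3.7.
€122.8: truthful payoff €88.6, deviation payoff €0 → loss €88.6.
€148.2: truthful payoff €63.2, deviation payoff €0 → loss €63.2.
Total loss = €90.4 + €32.3 + €3.7 + €88.6 + €63.2 = €278.2.

€278.2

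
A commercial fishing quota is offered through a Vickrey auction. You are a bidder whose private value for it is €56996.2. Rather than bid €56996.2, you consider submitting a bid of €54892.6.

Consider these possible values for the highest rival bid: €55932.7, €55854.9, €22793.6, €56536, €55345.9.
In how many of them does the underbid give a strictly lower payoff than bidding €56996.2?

The deviation hurts exactly when the highest competing bid lies strictly between €54892.6 and €56996.2 — underbidding then forfeits a profitable win.
€55932.7: inside the interval → strictly worse (loss €1063.5).
€55854.9: inside the interval → strictly worse (loss €1141.3).
€22793.6: below both → same outcome either way.
€56536: inside the interval → strictly worse (loss €460.2).
€55345.9: inside the interval → strictly worse (loss €1650.3).
Count: 4.

4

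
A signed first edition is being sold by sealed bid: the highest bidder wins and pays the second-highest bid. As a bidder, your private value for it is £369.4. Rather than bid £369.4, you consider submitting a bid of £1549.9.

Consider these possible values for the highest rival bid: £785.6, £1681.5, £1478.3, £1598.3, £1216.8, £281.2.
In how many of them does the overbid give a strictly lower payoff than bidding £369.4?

The deviation hurts exactly when the highest competing bid lies strictly between £369.4 and £1549.9 — overbidding then wins at a price above your value.
£785.6: inside the interval → strictly worse (loss £416.2).
£1681.5: above both → same outcome either way.
£1478.3: inside the interval → strictly worse (loss £1108.9).
£1598.3: above both → same outcome either way.
£1216.8: inside the interval → strictly worse (loss £847.4).
£281.2: below both → same outcome either way.
Count: 3.

3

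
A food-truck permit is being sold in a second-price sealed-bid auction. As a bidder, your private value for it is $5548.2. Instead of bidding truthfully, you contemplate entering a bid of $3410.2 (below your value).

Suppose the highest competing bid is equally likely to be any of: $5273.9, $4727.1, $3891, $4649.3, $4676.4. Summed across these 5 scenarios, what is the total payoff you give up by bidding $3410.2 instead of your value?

The deviation costs you only when the competing bid falls strictly between $3410.2 and $5548.2; elsewhere both bids give the same outcome.
$5273.9: truthful payoff $274.3, deviation payoff $0 → loss $274.3.
$4727.1: truthful payoff $821.1, deviation payoff $0 → loss $821.1.
$3891: truthful payoff $1657.2, deviation payoff $0 → loss $1657.2.
$4649.3: truthful payoff $898.9, deviation payoff $0 → loss $898.9.
$4676.4: truthful payoff $871.8, deviation payoff $0 → loss $871.8.
Total loss = $274.3 + $821.1 + $1657.2 + $898.9 + $871.8 = $4523.3.

$4523.3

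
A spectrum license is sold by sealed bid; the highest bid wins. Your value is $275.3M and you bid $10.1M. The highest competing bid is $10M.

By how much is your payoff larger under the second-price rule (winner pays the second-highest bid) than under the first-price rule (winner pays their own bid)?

$0.1M

You have the highest bid, so you win under either rule.
Second-price: pay $10M → payoff $265.3M.
First-price: pay your own bid $10.1M → payoff $265.2M.
Difference = $265.3M − ($265.2M) = $0.1M.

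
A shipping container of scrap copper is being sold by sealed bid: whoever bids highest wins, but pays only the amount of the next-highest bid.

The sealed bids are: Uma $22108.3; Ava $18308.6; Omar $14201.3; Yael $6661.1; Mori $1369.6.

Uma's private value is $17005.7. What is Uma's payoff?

−$1302.9

Highest bid: Uma at $22108.3, so Uma wins.
Second-highest bid: Ava at $18308.6 — that is the price the winner pays.
Uma's payoff = value − price = $17005.7 − $18308.6 = −$1302.9.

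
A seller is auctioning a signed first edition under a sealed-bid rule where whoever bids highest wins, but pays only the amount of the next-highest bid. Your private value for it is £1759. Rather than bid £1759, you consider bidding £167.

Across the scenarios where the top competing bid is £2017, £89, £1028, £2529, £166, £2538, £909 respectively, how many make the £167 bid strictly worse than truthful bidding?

2

The deviation hurts exactly when the highest competing bid lies strictly between £167 and £1759 — underbidding then forfeits a profitable win.
£2017: above both → same outcome either way.
£89: below both → same outcome either way.
£1028: inside the interval → strictly worse (loss £731).
£2529: above both → same outcome either way.
£166: below both → same outcome either way.
£2538: above both → same outcome either way.
£909: inside the interval → strictly worse (loss £850).
Count: 2.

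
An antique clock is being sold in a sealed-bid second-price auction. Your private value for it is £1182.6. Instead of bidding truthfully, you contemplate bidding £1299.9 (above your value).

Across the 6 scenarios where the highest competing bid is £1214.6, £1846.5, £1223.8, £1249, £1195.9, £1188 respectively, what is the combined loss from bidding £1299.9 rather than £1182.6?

The deviation costs you only when the competing bid falls strictly between £1182.6 and £1299.9; elsewhere both bids give the same outcome.
£1214.6: truthful payoff £0, deviation payoff −£32 → loss £32.
£1846.5: outcomes coincide → loss £0.
£1223.8: truthful payoff £0, deviation payoff −£41.2 → loss £41.2.
£1249: truthful payoff £0, deviation payoff −£66.4 → loss £66.4.
£1195.9: truthful payoff £0, deviation payoff −£13.3 → loss £13.3.
£1188: truthful payoff £0, deviation payoff −£5.4 → loss £5.4.
Total loss = £32 + £41.2 + £66.4 + £13.3 + £5.4 = £158.3.
Because the price is fixed by the runner-up's bid, deviating from your value can only change a good outcome into a bad one — never the reverse.

£158.3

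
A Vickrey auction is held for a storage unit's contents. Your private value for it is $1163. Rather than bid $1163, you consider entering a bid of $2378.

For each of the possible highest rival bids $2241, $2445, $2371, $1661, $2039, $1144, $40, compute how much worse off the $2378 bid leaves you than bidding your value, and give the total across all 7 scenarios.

$3660

The deviation costs you only when the competing bid falls strictly between $1163 and $2378; elsewhere both bids give the same outcome.
$2241: truthful payoff $0, deviation payoff −$1078 → loss $1078.
$2445: outcomes coincide → loss $0.
$2371: truthful payoff $0, deviation payoff −$1208 → loss $1208.
$1661: truthful payoff $0, deviation payoff −$498 → loss $498.
$2039: truthful payoff $0, deviation payoff −$876 → loss $876.
$1144: outcomes coincide → loss $0.
$40: outcomes coincide → loss $0.
Total loss = $1078 + $1208 + $498 + $876 = $3660.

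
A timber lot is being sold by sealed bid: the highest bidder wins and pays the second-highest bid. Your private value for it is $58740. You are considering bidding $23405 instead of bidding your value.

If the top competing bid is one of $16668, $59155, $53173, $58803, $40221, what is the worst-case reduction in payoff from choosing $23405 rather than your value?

$18519

$16668: same outcome either way → loss $0.
$59155: same outcome either way → loss $0.
$53173: truthful gives $5567, deviation gives $0 → loss $5567.
$58803: same outcome either way → loss $0.
$40221: truthful gives $18519, deviation gives $0 → loss $18519.
Maximum loss: $18519.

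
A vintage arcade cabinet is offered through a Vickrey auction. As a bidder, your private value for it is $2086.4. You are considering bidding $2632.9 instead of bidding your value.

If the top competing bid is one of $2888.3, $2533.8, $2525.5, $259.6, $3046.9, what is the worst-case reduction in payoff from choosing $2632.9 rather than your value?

$447.4

$2888.3: same outcome either way → loss $0.
$2533.8: truthful gives $0, deviation gives −$447.4 → loss $447.4.
$2525.5: truthful gives $0, deviation gives −$439.1 → loss $439.1.
$259.6: same outcome either way → loss $0.
$3046.9: same outcome either way → loss $0.
Maximum loss: $447.4.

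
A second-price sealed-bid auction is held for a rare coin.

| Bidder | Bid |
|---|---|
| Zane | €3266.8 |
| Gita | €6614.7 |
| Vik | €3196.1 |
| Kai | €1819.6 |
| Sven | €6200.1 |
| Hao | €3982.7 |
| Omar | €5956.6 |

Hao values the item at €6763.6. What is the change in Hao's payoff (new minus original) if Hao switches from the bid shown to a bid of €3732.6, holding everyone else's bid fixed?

€0

The highest bid among the other bidders is €6614.7; Hao's bid doesn't change that.
Original bid €3982.7: Hao is not highest (top rival bid is €6614.7); payoff €0.
Alternative bid €3732.6: Hao is not highest (top rival bid is €6614.7); payoff €0.
Change in payoff = €0 − (€0) = €0.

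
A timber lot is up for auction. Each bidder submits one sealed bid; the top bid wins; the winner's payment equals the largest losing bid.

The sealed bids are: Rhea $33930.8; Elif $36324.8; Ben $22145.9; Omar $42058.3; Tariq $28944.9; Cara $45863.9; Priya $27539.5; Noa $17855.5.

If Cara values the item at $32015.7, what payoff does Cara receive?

−$10042.6

Highest bid: Cara at $45863.9, so Cara wins.
Second-highest bid: Omar at $42058.3 — that is the price the winner pays.
Cara's payoff = value − price = $32015.7 − $42058.3 = −$10042.6.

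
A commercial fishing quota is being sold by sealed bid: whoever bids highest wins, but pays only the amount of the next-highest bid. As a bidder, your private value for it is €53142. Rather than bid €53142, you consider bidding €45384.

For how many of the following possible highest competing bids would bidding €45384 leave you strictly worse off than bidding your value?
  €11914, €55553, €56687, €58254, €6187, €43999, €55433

The deviation hurts exactly when the highest competing bid lies strictly between €45384 and €53142 — underbidding then forfeits a profitable win.
€11914: below both → same outcome either way.
€55553: above both → same outcome either way.
€56687: above both → same outcome either way.
€58254: above both → same outcome either way.
€6187: below both → same outcome either way.
€43999: below both → same outcome either way.
€55433: above both → same outcome either way.
Count: 0.

0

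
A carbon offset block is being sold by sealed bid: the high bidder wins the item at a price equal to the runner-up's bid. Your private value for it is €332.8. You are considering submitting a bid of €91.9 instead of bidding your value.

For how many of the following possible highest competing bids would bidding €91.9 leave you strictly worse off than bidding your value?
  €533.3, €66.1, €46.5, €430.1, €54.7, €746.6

0

The deviation hurts exactly when the highest competing bid lies strictly between €91.9 and €332.8 — underbidding then forfeits a profitable win.
€533.3: above both → same outcome either way.
€66.1: below both → same outcome either way.
€46.5: below both → same outcome either way.
€430.1: above both → same outcome either way.
€54.7: below both → same outcome either way.
€746.6: above both → same outcome either way.
Count: 0.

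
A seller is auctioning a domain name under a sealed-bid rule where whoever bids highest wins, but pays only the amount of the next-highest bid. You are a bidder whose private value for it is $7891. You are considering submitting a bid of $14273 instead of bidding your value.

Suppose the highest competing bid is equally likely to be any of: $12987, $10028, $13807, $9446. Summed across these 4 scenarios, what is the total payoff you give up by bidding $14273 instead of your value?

The deviation costs you only when the competing bid falls strictly between $7891 and $14273; elsewhere both bids give the same outcome.
$12987: truthful payoff $0, deviation payoff −$5096 → loss $5096.
$10028: truthful payoff $0, deviation payoff −$2137 → loss $2137.
$13807: truthful payoff $0, deviation payoff −$5916 → loss $5916.
$9446: truthful payoff $0, deviation payoff −$1555 → loss $1555.
Total loss = $5096 + $2137 + $5916 + $1555 = $14704.

$14704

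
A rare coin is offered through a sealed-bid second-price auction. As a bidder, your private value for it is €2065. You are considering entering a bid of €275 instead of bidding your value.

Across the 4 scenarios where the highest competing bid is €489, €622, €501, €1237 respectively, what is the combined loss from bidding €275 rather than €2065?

€5411

The deviation costs you only when the competing bid falls strictly between €275 and €2065; elsewhere both bids give the same outcome.
€489: truthful payoff €1576, deviation payoff €0 → loss €1576.
€622: truthful payoff €1443, deviation payoff €0 → loss €1443.
€501: truthful payoff €1564, deviation payoff €0 → loss €1564.
€1237: truthful payoff €828, deviation payoff €0 → loss €828.
Total loss = €1576 + €1443 + €1564 + €828 = €5411.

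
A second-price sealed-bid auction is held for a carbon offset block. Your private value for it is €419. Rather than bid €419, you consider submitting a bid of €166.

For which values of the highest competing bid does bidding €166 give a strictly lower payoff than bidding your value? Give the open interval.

If the competing bid is below €166, both bids win at the same price — no difference.
If it is above €419, both bids lose — no difference.
If it lies strictly between €166 and €419, bidding your value wins at a price below your value (positive payoff) while bidding €166 loses (payoff 0).
So the deviation strictly hurts on the open interval (€166, €419).

(€166, €419)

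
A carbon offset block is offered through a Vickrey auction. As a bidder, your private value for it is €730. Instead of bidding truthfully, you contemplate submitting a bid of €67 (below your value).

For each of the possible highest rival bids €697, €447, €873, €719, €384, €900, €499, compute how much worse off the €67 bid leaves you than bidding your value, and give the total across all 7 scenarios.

The deviation costs you only when the competing bid falls strictly between €67 and €730; elsewhere both bids give the same outcome.
€697: truthful payoff €33, deviation payoff €0 → loss €33.
€447: truthful payoff €283, deviation payoff €0 → loss €283.
€873: outcomes coincide → loss €0.
€719: truthful payoff €11, deviation payoff €0 → loss €11.
€384: truthful payoff €346, deviation payoff €0 → loss €346.
€900: outcomes coincide → loss €0.
€499: truthful payoff €231, deviation payoff €0 → loss €231.
Total loss = €33 + €283 + €11 + €346 + €231 = €904.
Truthful bidding weakly dominates here: raising your bid can only win items priced above your value, and lowering it can only forfeit items priced below.

€904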